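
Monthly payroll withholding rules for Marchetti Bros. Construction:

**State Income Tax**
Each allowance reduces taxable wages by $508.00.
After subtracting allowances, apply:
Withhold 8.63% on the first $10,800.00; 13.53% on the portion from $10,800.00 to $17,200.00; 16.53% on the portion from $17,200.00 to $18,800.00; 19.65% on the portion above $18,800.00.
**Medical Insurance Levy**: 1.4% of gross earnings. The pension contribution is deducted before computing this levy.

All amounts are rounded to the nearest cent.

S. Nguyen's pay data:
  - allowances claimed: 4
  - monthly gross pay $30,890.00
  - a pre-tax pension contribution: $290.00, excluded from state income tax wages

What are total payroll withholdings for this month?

State Income Tax: taxable = $30,890.00 − $290.00 − 4×$508.00 = $28,568.00
  $2,062.44 + 19.65% × ($28,568.00 − $18,800.00) = $2,062.44 + 19.65% × $9,768.00 = $3,981.85
Medical Insurance Levy: 1.4% × $30,600.00 = $428.40
Total: $3,981.85 + $428.40 = $4,410.25

$4,410.25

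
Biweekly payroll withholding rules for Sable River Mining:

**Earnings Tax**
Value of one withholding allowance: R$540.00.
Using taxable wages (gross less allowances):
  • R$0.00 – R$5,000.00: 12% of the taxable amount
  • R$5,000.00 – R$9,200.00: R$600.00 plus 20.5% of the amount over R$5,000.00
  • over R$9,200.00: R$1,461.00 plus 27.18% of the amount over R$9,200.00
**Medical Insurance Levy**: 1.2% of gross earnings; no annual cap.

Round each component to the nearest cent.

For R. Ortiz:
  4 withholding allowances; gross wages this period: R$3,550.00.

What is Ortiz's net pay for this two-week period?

Earnings Tax: taxable = R$3,550.00 − 4×R$540.00 = R$1,390.00
  12% × R$1,390.00 = R$166.80
Medical Insurance Levy: 1.2% × R$3,550.00 = R$42.60
Total withheld: R$166.80 + R$42.60 = R$209.40
Net pay: R$3,550.00 − R$209.40 = R$3,340.60

R$3,340.60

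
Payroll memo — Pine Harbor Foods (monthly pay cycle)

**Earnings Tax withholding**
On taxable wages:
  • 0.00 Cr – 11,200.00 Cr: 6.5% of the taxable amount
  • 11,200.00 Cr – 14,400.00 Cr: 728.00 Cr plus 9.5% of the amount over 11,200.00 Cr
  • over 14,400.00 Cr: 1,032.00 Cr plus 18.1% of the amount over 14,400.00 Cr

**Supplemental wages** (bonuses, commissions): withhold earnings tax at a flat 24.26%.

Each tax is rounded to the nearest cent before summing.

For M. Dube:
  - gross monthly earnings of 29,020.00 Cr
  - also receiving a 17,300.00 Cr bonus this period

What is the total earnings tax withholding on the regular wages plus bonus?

7,875.20 Cr

Earnings Tax: taxable = 29,020.00 Cr
  1,032.00 Cr + 18.1% × (29,020.00 Cr − 14,400.00 Cr) = 1,032.00 Cr + 18.1% × 14,620.00 Cr = 3,678.22 Cr
Supplemental (24.26% flat on bonus): 24.26% × 17,300.00 Cr = 4,196.98 Cr
Total earnings tax: 3,678.22 Cr + 4,196.98 Cr = 7,875.20 Cr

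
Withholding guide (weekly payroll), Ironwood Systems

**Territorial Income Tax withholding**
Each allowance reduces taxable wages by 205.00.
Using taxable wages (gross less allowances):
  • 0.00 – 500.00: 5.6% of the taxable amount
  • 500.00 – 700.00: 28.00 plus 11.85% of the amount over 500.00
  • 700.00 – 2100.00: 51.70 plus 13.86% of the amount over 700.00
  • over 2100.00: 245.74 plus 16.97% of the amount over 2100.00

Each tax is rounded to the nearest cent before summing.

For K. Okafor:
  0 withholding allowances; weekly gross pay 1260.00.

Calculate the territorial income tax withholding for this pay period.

Territorial Income Tax: taxable = 1260.00
  51.70 + 13.86% × (1260.00 − 700.00) = 51.70 + 13.86% × 560.00 = 129.32

129.32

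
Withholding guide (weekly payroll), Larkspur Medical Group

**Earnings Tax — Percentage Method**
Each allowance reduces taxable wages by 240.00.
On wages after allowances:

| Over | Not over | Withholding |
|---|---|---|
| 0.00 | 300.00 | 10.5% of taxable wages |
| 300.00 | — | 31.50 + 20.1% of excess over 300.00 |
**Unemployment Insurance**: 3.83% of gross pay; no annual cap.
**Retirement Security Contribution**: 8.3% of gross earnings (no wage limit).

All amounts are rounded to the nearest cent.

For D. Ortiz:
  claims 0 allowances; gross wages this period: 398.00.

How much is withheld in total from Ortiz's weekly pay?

99.47

Earnings Tax: taxable = 398.00
  31.50 + 20.1% × (398.00 − 300.00) = 31.50 + 20.1% × 98.00 = 51.20
Unemployment Insurance: 3.83% × 398.00 = 15.24
Retirement Security Contribution: 8.3% × 398.00 = 33.03
Total: 51.20 + 15.24 + 33.03 = 99.47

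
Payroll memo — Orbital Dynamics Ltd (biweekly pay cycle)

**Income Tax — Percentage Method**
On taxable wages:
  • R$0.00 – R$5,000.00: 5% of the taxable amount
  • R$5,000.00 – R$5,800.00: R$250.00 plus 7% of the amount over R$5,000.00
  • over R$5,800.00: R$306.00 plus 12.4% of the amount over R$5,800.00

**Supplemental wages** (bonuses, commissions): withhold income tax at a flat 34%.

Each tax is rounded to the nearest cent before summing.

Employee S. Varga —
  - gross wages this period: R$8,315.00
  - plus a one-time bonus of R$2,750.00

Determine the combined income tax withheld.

R$1,552.86

Income Tax: taxable = R$8,315.00
  R$306.00 + 12.4% × (R$8,315.00 − R$5,800.00) = R$306.00 + 12.4% × R$2,515.00 = R$617.86
Supplemental (34% flat on bonus): 34% × R$2,750.00 = R$935.00
Total income tax: R$617.86 + R$935.00 = R$1,552.86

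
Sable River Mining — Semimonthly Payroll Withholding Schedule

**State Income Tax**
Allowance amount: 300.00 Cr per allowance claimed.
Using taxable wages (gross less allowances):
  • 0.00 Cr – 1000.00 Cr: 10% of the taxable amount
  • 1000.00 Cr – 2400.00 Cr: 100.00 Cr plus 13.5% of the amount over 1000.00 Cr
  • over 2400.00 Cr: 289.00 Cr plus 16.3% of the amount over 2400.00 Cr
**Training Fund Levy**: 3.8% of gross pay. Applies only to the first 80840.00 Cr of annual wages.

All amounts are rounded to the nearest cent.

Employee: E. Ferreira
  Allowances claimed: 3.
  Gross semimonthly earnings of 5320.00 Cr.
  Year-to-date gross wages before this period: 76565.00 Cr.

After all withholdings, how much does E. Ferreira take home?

State Income Tax: taxable = 5320.00 Cr − 3×300.00 Cr = 4420.00 Cr
  289.00 Cr + 16.3% × (4420.00 Cr − 2400.00 Cr) = 289.00 Cr + 16.3% × 2020.00 Cr = 618.26 Cr
Training Fund Levy: cap 80840.00 Cr − YTD 76565.00 Cr = 4275.00 Cr subject; 3.8% × 4275.00 Cr = 162.45 Cr
Total withheld: 618.26 Cr + 162.45 Cr = 780.71 Cr
Net pay: 5320.00 Cr − 780.71 Cr = 4539.29 Cr

4539.29 Cr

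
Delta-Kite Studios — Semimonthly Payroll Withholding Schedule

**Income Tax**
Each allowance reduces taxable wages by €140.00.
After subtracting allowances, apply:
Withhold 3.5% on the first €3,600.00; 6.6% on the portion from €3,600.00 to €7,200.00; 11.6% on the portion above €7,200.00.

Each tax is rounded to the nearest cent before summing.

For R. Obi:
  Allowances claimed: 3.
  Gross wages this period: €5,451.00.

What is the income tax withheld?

Income Tax: taxable = €5,451.00 − 3×€140.00 = €5,031.00
  €126.00 + 6.6% × (€5,031.00 − €3,600.00) = €126.00 + 6.6% × €1,431.00 = €220.45

€220.45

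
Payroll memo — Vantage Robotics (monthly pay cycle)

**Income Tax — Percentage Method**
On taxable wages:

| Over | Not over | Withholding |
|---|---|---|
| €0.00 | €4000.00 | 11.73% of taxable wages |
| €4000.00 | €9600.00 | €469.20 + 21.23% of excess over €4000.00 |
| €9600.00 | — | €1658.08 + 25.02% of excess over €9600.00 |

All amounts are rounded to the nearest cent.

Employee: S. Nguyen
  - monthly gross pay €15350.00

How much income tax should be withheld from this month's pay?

€3096.73

Income Tax: taxable = €15350.00
  €1658.08 + 25.02% × (€15350.00 − €9600.00) = €1658.08 + 25.02% × €5750.00 = €3096.73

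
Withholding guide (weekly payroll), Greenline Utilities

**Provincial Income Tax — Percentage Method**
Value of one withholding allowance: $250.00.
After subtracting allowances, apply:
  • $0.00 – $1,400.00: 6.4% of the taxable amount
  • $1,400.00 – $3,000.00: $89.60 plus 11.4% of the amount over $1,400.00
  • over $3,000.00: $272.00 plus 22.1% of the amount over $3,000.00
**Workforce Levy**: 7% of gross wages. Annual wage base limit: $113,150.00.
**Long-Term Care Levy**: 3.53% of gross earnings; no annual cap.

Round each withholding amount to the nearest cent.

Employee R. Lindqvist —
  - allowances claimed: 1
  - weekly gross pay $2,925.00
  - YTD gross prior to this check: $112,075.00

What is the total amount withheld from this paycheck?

Provincial Income Tax: taxable = $2,925.00 − 1×$250.00 = $2,675.00
  $89.60 + 11.4% × ($2,675.00 − $1,400.00) = $89.60 + 11.4% × $1,275.00 = $234.95
Workforce Levy: cap $113,150.00 − YTD $112,075.00 = $1,075.00 subject; 7% × $1,075.00 = $75.25
Long-Term Care Levy: 3.53% × $2,925.00 = $103.25
Total: $234.95 + $75.25 + $103.25 = $413.45

$413.45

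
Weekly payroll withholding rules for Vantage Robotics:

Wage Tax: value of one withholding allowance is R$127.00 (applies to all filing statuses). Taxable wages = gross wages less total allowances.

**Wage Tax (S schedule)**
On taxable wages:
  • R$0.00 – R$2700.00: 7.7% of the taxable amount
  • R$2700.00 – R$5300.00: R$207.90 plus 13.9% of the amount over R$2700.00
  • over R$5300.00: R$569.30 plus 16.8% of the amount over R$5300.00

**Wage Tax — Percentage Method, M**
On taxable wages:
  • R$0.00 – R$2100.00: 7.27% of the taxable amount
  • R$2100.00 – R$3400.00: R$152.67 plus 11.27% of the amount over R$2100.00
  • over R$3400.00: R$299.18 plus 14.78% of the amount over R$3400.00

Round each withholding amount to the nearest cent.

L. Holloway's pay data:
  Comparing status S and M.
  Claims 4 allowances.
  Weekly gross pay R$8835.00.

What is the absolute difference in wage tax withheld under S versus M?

R$50.45

Wage Tax (S): taxable = R$8835.00 − 4×R$127.00 = R$8327.00
  R$569.30 + 16.8% × (R$8327.00 − R$5300.00) = R$569.30 + 16.8% × R$3027.00 = R$1077.84
Wage Tax (M): taxable = R$8835.00 − 4×R$127.00 = R$8327.00
  R$299.18 + 14.78% × (R$8327.00 − R$3400.00) = R$299.18 + 14.78% × R$4927.00 = R$1027.39
Difference: |R$1077.84 − R$1027.39| = R$50.45 (higher under S)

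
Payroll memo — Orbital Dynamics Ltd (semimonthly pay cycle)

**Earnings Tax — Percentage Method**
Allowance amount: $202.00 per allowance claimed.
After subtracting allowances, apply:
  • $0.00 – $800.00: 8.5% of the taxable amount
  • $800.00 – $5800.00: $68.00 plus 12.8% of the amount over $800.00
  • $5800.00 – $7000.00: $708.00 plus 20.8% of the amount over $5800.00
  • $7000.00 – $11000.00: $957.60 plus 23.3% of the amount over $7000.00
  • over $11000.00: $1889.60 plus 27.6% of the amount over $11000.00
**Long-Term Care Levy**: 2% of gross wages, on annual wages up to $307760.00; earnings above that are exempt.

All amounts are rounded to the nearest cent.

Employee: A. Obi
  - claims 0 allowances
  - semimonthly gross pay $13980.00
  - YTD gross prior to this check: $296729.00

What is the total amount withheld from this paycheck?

Earnings Tax: taxable = $13980.00
  $1889.60 + 27.6% × ($13980.00 − $11000.00) = $1889.60 + 27.6% × $2980.00 = $2712.08
Long-Term Care Levy: cap $307760.00 − YTD $296729.00 = $11031.00 subject; 2% × $11031.00 = $220.62
Total: $2712.08 + $220.62 = $2932.70

$2932.70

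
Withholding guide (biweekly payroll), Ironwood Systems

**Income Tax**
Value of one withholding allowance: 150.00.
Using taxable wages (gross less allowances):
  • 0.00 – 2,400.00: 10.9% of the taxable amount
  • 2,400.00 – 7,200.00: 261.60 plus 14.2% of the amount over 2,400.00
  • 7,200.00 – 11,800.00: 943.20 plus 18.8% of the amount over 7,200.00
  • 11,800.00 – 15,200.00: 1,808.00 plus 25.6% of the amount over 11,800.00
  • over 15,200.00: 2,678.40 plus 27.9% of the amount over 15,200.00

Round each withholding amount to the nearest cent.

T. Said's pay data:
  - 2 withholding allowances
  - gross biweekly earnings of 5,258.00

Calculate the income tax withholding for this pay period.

Income Tax: taxable = 5,258.00 − 2×150.00 = 4,958.00
  261.60 + 14.2% × (4,958.00 − 2,400.00) = 261.60 + 14.2% × 2,558.00 = 624.84

624.84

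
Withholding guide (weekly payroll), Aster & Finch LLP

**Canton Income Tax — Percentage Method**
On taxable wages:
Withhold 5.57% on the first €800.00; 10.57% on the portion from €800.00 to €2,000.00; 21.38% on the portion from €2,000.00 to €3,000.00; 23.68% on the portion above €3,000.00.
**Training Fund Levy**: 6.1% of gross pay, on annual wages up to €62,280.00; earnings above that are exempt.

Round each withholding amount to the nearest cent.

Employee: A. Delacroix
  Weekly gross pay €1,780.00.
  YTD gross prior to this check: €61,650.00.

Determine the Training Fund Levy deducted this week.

Training Fund Levy: cap €62,280.00 − YTD €61,650.00 = €630.00 subject; 6.1% × €630.00 = €38.43

€38.43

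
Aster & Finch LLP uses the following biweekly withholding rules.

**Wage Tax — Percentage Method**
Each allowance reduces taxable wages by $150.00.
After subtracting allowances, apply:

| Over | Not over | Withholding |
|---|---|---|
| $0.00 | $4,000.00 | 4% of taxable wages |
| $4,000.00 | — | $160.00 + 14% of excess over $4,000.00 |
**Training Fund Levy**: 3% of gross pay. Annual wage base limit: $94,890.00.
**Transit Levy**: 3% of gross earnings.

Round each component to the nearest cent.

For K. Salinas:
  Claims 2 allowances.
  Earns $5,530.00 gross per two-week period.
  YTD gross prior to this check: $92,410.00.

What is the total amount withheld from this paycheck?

$572.50

Wage Tax: taxable = $5,530.00 − 2×$150.00 = $5,230.00
  $160.00 + 14% × ($5,230.00 − $4,000.00) = $160.00 + 14% × $1,230.00 = $332.20
Training Fund Levy: cap $94,890.00 − YTD $92,410.00 = $2,480.00 subject; 3% × $2,480.00 = $74.40
Transit Levy: 3% × $5,530.00 = $165.90
Total: $332.20 + $74.40 + $165.90 = $572.50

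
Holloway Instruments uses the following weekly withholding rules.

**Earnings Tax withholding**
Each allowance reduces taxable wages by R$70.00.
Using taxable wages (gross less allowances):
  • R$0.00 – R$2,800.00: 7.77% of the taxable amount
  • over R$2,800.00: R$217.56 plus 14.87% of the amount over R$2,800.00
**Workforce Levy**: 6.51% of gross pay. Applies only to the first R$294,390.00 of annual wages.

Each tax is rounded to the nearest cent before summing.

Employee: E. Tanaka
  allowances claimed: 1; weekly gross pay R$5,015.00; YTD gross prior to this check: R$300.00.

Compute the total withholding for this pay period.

Earnings Tax: taxable = R$5,015.00 − 1×R$70.00 = R$4,945.00
  R$217.56 + 14.87% × (R$4,945.00 − R$2,800.00) = R$217.56 + 14.87% × R$2,145.00 = R$536.52
Workforce Levy: 6.51% × R$5,015.00 = R$326.48
Total: R$536.52 + R$326.48 = R$863.00

R$863.00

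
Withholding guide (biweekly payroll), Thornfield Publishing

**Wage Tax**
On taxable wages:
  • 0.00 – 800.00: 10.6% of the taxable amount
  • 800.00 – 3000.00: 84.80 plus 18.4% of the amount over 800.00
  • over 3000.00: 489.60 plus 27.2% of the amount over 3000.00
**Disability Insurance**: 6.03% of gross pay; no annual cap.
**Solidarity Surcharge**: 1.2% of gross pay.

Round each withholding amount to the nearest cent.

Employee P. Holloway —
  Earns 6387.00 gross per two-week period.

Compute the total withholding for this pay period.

Wage Tax: taxable = 6387.00
  489.60 + 27.2% × (6387.00 − 3000.00) = 489.60 + 27.2% × 3387.00 = 1410.86
Disability Insurance: 6.03% × 6387.00 = 385.14
Solidarity Surcharge: 1.2% × 6387.00 = 76.64
Total: 1410.86 + 385.14 + 76.64 = 1872.64

1872.64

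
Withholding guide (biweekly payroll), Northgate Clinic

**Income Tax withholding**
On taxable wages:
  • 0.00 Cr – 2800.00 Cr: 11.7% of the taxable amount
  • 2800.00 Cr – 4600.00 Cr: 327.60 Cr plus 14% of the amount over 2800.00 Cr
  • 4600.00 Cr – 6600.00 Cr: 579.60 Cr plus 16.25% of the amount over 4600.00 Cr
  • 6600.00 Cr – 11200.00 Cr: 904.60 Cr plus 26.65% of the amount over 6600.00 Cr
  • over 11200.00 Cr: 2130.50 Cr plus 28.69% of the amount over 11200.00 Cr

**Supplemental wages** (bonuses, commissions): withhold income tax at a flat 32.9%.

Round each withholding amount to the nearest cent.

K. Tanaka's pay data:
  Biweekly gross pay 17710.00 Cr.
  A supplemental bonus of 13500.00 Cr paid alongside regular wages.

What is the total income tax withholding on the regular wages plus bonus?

Income Tax: taxable = 17710.00 Cr
  2130.50 Cr + 28.69% × (17710.00 Cr − 11200.00 Cr) = 2130.50 Cr + 28.69% × 6510.00 Cr = 3998.22 Cr
Supplemental (32.9% flat on bonus): 32.9% × 13500.00 Cr = 4441.50 Cr
Total income tax: 3998.22 Cr + 4441.50 Cr = 8439.72 Cr

8439.72 Cr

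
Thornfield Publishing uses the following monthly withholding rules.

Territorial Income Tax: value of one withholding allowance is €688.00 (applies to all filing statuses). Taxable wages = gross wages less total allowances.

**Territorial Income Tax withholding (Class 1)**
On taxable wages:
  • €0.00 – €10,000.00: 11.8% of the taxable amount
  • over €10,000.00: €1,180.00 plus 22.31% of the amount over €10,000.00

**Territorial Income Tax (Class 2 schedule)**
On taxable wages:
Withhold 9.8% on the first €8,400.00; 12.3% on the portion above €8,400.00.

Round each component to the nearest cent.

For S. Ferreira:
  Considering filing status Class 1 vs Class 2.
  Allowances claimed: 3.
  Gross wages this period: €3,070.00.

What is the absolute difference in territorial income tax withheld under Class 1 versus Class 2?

€20.12

Territorial Income Tax (Class 1): taxable = €3,070.00 − 3×€688.00 = €1,006.00
  11.8% × €1,006.00 = €118.71
Territorial Income Tax (Class 2): taxable = €3,070.00 − 3×€688.00 = €1,006.00
  9.8% × €1,006.00 = €98.59
Difference: |€118.71 − €98.59| = €20.12 (higher under Class 1)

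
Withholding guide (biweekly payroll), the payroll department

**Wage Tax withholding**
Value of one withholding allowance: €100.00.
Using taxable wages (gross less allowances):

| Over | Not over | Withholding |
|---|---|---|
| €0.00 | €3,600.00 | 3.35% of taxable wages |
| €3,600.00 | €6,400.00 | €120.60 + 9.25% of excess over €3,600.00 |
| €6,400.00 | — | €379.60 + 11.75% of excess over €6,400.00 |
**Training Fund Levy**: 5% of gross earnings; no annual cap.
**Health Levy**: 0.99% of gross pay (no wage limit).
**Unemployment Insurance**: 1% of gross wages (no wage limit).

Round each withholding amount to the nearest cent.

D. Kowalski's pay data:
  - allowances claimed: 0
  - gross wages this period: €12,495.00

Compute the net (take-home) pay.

€10,525.84

Wage Tax: taxable = €12,495.00
  €379.60 + 11.75% × (€12,495.00 − €6,400.00) = €379.60 + 11.75% × €6,095.00 = €1,095.76
Training Fund Levy: 5% × €12,495.00 = €624.75
Health Levy: 0.99% × €12,495.00 = €123.70
Unemployment Insurance: 1% × €12,495.00 = €124.95
Total withheld: €1,095.76 + €624.75 + €123.70 + €124.95 = €1,969.16
Net pay: €12,495.00 − €1,969.16 = €10,525.84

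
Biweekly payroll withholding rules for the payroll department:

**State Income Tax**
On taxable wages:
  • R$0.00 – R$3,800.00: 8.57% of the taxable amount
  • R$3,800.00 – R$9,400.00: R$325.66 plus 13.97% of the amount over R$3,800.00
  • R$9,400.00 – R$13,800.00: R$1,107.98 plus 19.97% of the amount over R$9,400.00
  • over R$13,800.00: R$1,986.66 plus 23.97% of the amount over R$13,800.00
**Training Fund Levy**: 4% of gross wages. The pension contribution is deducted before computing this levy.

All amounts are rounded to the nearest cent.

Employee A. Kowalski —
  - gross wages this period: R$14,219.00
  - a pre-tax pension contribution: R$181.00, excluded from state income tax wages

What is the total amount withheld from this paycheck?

State Income Tax: taxable = R$14,219.00 − R$181.00 = R$14,038.00
  R$1,986.66 + 23.97% × (R$14,038.00 − R$13,800.00) = R$1,986.66 + 23.97% × R$238.00 = R$2,043.71
Training Fund Levy: 4% × R$14,038.00 = R$561.52
Total: R$2,043.71 + R$561.52 = R$2,605.23

R$2,605.23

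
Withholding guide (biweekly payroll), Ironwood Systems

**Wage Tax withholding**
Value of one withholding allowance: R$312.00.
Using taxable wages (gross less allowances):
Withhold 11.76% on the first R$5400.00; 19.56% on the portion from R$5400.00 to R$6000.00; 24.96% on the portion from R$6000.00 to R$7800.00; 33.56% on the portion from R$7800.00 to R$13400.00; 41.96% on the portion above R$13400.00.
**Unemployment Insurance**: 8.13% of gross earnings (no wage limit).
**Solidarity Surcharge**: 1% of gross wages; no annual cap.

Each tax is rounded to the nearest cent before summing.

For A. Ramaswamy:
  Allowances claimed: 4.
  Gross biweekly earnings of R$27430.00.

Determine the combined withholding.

Wage Tax: taxable = R$27430.00 − 4×R$312.00 = R$26182.00
  R$3081.04 + 41.96% × (R$26182.00 − R$13400.00) = R$3081.04 + 41.96% × R$12782.00 = R$8444.37
Unemployment Insurance: 8.13% × R$27430.00 = R$2230.06
Solidarity Surcharge: 1% × R$27430.00 = R$274.30
Total: R$8444.37 + R$2230.06 + R$274.30 = R$10948.73

R$10948.73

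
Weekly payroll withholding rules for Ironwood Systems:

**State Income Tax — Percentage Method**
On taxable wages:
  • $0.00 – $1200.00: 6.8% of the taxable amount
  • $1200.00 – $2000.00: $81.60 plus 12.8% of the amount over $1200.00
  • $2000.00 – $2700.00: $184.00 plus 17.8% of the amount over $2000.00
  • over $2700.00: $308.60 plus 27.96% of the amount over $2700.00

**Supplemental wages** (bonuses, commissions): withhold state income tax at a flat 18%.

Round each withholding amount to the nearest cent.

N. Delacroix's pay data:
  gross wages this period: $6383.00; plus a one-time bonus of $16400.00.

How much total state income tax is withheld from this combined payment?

State Income Tax: taxable = $6383.00
  $308.60 + 27.96% × ($6383.00 − $2700.00) = $308.60 + 27.96% × $3683.00 = $1338.37
Supplemental (18% flat on bonus): 18% × $16400.00 = $2952.00
Total state income tax: $1338.37 + $2952.00 = $4290.37

$4290.37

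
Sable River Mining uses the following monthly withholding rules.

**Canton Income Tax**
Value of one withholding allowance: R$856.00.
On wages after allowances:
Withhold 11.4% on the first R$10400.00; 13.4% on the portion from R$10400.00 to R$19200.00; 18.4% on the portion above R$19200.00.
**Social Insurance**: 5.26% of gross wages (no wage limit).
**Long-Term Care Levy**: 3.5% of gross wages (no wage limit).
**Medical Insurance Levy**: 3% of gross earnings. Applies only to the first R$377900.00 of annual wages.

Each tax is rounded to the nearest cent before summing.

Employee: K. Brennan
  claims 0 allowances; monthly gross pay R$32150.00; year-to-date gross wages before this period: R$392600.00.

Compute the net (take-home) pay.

Canton Income Tax: taxable = R$32150.00
  R$2364.80 + 18.4% × (R$32150.00 − R$19200.00) = R$2364.80 + 18.4% × R$12950.00 = R$4747.60
Social Insurance: 5.26% × R$32150.00 = R$1691.09
Long-Term Care Levy: 3.5% × R$32150.00 = R$1125.25
Medical Insurance Levy: YTD R$392600.00 ≥ cap R$377900.00 → R$0.00
Total withheld: R$4747.60 + R$1691.09 + R$1125.25 + R$0.00 = R$7563.94
Net pay: R$32150.00 − R$7563.94 = R$24586.06

R$24586.06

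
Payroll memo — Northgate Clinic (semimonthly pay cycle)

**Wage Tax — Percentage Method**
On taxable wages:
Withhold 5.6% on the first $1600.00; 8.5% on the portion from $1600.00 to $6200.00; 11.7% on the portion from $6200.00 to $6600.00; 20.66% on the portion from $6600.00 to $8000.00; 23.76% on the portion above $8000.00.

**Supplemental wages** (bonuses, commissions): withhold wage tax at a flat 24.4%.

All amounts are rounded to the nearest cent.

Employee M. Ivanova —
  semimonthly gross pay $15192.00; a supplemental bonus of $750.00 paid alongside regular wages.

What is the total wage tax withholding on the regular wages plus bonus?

$2708.46

Wage Tax: taxable = $15192.00
  $816.64 + 23.76% × ($15192.00 − $8000.00) = $816.64 + 23.76% × $7192.00 = $2525.46
Supplemental (24.4% flat on bonus): 24.4% × $750.00 = $183.00
Total wage tax: $2525.46 + $183.00 = $2708.46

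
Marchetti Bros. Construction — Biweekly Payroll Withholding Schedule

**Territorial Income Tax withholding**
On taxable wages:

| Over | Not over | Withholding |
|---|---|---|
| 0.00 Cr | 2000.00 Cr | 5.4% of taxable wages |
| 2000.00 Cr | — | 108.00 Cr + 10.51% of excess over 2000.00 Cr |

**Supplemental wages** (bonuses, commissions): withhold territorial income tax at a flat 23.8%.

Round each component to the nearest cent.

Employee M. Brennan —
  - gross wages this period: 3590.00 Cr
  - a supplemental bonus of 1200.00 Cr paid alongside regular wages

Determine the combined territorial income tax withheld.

560.71 Cr

Territorial Income Tax: taxable = 3590.00 Cr
  108.00 Cr + 10.51% × (3590.00 Cr − 2000.00 Cr) = 108.00 Cr + 10.51% × 1590.00 Cr = 275.11 Cr
Supplemental (23.8% flat on bonus): 23.8% × 1200.00 Cr = 285.60 Cr
Total territorial income tax: 275.11 Cr + 285.60 Cr = 560.71 Cr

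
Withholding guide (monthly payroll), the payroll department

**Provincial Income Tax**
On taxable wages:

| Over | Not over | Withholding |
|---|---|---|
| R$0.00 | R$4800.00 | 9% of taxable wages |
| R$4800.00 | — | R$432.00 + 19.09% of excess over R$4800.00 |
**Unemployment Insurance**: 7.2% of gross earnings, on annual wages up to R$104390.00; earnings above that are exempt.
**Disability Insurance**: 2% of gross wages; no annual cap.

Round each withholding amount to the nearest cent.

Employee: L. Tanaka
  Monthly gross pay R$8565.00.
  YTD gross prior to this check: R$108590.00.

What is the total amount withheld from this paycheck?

Provincial Income Tax: taxable = R$8565.00
  R$432.00 + 19.09% × (R$8565.00 − R$4800.00) = R$432.00 + 19.09% × R$3765.00 = R$1150.74
Unemployment Insurance: YTD R$108590.00 ≥ cap R$104390.00 → R$0.00
Disability Insurance: 2% × R$8565.00 = R$171.30
Total: R$1150.74 + R$0.00 + R$171.30 = R$1322.04

R$1322.04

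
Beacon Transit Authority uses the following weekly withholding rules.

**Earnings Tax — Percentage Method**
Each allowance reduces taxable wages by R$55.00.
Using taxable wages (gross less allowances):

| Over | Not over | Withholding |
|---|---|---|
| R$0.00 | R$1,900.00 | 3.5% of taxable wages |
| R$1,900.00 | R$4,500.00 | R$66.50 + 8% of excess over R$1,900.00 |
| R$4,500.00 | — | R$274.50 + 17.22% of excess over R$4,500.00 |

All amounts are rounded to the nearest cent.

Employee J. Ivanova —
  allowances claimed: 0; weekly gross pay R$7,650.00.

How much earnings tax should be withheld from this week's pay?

Earnings Tax: taxable = R$7,650.00
  R$274.50 + 17.22% × (R$7,650.00 − R$4,500.00) = R$274.50 + 17.22% × R$3,150.00 = R$816.93

R$816.93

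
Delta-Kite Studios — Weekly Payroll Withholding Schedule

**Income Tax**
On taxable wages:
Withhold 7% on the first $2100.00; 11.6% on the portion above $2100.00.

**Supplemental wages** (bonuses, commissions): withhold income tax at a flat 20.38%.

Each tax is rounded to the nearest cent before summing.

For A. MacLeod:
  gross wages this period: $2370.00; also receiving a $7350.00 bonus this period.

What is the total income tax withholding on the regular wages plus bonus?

$1676.25

Income Tax: taxable = $2370.00
  $147.00 + 11.6% × ($2370.00 − $2100.00) = $147.00 + 11.6% × $270.00 = $178.32
Supplemental (20.38% flat on bonus): 20.38% × $7350.00 = $1497.93
Total income tax: $178.32 + $1497.93 = $1676.25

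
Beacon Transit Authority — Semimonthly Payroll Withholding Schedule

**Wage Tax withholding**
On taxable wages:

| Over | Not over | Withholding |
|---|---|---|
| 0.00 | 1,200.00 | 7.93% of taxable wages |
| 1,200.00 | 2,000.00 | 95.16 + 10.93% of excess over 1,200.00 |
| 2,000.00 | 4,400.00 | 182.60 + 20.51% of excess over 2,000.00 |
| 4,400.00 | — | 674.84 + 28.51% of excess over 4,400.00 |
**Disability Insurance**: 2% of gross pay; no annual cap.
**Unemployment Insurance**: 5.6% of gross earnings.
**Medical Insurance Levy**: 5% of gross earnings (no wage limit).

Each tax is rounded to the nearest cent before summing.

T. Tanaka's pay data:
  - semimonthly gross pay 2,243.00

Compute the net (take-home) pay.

Wage Tax: taxable = 2,243.00
  182.60 + 20.51% × (2,243.00 − 2,000.00) = 182.60 + 20.51% × 243.00 = 232.44
Disability Insurance: 2% × 2,243.00 = 44.86
Unemployment Insurance: 5.6% × 2,243.00 = 125.61
Medical Insurance Levy: 5% × 2,243.00 = 112.15
Total withheld: 232.44 + 44.86 + 125.61 + 112.15 = 515.06
Net pay: 2,243.00 − 515.06 = 1,727.94

1,727.94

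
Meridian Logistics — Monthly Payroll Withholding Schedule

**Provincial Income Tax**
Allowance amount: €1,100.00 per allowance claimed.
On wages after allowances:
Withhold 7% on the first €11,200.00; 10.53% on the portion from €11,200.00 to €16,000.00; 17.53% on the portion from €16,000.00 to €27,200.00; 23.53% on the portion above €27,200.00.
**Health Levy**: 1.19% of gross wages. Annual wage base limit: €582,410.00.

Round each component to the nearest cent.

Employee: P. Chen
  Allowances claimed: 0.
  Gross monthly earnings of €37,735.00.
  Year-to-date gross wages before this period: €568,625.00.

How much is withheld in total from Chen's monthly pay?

€5,895.73

Provincial Income Tax: taxable = €37,735.00
  €3,252.80 + 23.53% × (€37,735.00 − €27,200.00) = €3,252.80 + 23.53% × €10,535.00 = €5,731.69
Health Levy: cap €582,410.00 − YTD €568,625.00 = €13,785.00 subject; 1.19% × €13,785.00 = €164.04
Total: €5,731.69 + €164.04 = €5,895.73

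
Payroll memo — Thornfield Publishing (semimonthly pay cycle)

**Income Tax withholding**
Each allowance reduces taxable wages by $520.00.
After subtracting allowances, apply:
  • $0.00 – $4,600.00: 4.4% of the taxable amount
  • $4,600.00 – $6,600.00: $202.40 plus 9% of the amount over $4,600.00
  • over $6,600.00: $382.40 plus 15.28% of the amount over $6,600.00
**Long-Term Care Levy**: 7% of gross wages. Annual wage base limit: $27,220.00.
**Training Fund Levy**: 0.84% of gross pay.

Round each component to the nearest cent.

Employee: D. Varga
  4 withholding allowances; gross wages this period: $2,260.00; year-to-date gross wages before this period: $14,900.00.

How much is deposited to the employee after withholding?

$2,074.90

Income Tax: taxable = $2,260.00 − 4×$520.00 = $180.00
  4.4% × $180.00 = $7.92
Long-Term Care Levy: 7% × $2,260.00 = $158.20
Training Fund Levy: 0.84% × $2,260.00 = $18.98
Total withheld: $7.92 + $158.20 + $18.98 = $185.10
Net pay: $2,260.00 − $185.10 = $2,074.90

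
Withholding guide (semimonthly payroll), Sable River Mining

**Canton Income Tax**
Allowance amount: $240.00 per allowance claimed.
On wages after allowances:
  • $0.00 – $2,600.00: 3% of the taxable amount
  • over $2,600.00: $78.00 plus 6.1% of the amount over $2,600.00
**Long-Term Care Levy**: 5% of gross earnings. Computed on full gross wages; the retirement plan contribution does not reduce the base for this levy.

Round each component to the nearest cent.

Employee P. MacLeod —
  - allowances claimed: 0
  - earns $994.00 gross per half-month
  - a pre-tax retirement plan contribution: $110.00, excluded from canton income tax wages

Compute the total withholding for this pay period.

$76.22

Canton Income Tax: taxable = $994.00 − $110.00 = $884.00
  3% × $884.00 = $26.52
Long-Term Care Levy: 5% × $994.00 = $49.70
Total: $26.52 + $49.70 = $76.22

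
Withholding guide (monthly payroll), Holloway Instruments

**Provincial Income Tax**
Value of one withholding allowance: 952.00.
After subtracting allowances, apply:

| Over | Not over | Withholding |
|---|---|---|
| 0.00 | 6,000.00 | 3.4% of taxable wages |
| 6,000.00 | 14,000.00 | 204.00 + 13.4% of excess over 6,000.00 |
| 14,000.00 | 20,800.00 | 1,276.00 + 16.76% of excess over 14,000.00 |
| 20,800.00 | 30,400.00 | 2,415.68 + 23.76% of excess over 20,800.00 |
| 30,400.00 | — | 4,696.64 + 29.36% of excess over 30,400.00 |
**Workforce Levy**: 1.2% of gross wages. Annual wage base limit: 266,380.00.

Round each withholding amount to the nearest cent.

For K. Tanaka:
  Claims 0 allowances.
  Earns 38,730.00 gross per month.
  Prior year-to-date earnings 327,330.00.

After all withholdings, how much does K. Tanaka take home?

Provincial Income Tax: taxable = 38,730.00
  4,696.64 + 29.36% × (38,730.00 − 30,400.00) = 4,696.64 + 29.36% × 8,330.00 = 7,142.33
Workforce Levy: YTD 327,330.00 ≥ cap 266,380.00 → 0.00
Total withheld: 7,142.33 + 0.00 = 7,142.33
Net pay: 38,730.00 − 7,142.33 = 31,587.67

31,587.67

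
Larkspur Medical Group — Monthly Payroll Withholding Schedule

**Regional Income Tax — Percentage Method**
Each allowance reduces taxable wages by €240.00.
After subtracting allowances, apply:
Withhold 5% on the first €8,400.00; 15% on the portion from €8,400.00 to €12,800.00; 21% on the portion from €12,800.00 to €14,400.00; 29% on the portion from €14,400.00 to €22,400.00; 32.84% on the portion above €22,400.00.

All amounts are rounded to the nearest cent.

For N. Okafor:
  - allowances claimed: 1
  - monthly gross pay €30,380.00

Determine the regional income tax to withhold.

Regional Income Tax: taxable = €30,380.00 − 1×€240.00 = €30,140.00
  €3,736.00 + 32.84% × (€30,140.00 − €22,400.00) = €3,736.00 + 32.84% × €7,740.00 = €6,277.82

€6,277.82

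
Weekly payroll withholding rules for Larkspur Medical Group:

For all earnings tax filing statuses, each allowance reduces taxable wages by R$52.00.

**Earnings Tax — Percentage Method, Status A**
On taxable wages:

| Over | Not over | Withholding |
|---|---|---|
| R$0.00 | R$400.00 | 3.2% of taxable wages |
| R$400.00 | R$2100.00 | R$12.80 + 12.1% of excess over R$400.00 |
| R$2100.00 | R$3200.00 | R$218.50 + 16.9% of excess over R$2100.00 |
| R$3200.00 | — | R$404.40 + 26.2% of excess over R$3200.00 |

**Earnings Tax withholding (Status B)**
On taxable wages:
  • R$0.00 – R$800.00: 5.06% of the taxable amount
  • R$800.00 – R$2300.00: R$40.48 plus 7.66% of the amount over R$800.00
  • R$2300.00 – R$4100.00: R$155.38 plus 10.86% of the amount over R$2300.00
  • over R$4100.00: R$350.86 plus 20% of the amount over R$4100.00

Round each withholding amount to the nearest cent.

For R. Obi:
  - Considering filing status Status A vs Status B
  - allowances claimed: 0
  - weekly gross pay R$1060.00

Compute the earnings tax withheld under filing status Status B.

R$60.40

Earnings Tax (Status B): taxable = R$1060.00
  R$40.48 + 7.66% × (R$1060.00 − R$800.00) = R$40.48 + 7.66% × R$260.00 = R$60.40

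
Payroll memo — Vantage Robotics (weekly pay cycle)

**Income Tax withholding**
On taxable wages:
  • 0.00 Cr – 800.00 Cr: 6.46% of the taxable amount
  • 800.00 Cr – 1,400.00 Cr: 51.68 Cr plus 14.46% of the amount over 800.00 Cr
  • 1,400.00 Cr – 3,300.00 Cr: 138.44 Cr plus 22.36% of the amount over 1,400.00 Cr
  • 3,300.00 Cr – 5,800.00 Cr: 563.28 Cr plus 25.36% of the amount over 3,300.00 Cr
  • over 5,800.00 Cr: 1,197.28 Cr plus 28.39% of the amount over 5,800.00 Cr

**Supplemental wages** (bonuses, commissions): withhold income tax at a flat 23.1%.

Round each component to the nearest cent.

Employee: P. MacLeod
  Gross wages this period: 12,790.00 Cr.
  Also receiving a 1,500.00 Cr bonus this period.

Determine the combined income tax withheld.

Income Tax: taxable = 12,790.00 Cr
  1,197.28 Cr + 28.39% × (12,790.00 Cr − 5,800.00 Cr) = 1,197.28 Cr + 28.39% × 6,990.00 Cr = 3,181.74 Cr
Supplemental (23.1% flat on bonus): 23.1% × 1,500.00 Cr = 346.50 Cr
Total income tax: 3,181.74 Cr + 346.50 Cr = 3,528.24 Cr

3,528.24 Cr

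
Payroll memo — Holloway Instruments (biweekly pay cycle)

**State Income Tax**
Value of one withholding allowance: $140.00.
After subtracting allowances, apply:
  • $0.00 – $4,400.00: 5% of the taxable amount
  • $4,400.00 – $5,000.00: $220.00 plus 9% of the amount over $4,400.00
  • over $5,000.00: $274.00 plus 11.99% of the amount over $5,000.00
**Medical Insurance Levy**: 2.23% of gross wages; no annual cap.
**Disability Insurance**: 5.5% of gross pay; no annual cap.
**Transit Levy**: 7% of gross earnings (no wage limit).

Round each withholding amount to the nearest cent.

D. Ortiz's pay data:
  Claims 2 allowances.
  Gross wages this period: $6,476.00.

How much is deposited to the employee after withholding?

$5,104.69

State Income Tax: taxable = $6,476.00 − 2×$140.00 = $6,196.00
  $274.00 + 11.99% × ($6,196.00 − $5,000.00) = $274.00 + 11.99% × $1,196.00 = $417.40
Medical Insurance Levy: 2.23% × $6,476.00 = $144.41
Disability Insurance: 5.5% × $6,476.00 = $356.18
Transit Levy: 7% × $6,476.00 = $453.32
Total withheld: $417.40 + $144.41 + $356.18 + $453.32 = $1,371.31
Net pay: $6,476.00 − $1,371.31 = $5,104.69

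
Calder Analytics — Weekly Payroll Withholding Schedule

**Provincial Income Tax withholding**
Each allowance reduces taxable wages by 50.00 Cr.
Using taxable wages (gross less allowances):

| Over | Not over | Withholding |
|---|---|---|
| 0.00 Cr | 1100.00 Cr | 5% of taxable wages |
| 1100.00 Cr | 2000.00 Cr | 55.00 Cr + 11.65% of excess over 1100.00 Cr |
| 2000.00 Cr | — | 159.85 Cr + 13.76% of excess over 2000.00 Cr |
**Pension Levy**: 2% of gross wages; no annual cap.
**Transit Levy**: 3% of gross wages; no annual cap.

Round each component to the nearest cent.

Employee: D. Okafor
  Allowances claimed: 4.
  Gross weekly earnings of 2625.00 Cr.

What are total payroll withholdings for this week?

Provincial Income Tax: taxable = 2625.00 Cr − 4×50.00 Cr = 2425.00 Cr
  159.85 Cr + 13.76% × (2425.00 Cr − 2000.00 Cr) = 159.85 Cr + 13.76% × 425.00 Cr = 218.33 Cr
Pension Levy: 2% × 2625.00 Cr = 52.50 Cr
Transit Levy: 3% × 2625.00 Cr = 78.75 Cr
Total: 218.33 Cr + 52.50 Cr + 78.75 Cr = 349.58 Cr

349.58 Cr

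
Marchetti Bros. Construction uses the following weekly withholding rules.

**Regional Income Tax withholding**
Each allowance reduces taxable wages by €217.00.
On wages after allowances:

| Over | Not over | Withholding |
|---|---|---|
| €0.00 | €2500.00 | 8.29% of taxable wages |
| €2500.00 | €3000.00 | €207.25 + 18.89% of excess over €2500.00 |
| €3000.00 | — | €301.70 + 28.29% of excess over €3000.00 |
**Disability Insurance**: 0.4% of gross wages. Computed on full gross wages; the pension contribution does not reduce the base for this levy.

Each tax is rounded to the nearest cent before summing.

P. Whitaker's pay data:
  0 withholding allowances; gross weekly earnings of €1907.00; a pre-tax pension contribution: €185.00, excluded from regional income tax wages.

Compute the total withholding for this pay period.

Regional Income Tax: taxable = €1907.00 − €185.00 = €1722.00
  8.29% × €1722.00 = €142.75
Disability Insurance: 0.4% × €1907.00 = €7.63
Total: €142.75 + €7.63 = €150.38

€150.38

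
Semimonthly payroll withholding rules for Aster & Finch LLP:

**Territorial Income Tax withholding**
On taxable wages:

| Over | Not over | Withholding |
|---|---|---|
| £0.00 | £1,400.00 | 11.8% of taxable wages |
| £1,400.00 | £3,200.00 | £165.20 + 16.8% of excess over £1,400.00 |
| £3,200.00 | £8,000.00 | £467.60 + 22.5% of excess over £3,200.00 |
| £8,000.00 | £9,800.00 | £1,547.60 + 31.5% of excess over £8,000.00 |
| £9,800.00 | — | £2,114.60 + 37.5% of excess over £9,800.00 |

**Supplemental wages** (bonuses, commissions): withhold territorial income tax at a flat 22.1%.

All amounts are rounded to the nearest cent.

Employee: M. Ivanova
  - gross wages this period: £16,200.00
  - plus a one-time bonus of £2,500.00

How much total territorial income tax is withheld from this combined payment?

£5,067.10

Territorial Income Tax: taxable = £16,200.00
  £2,114.60 + 37.5% × (£16,200.00 − £9,800.00) = £2,114.60 + 37.5% × £6,400.00 = £4,514.60
Supplemental (22.1% flat on bonus): 22.1% × £2,500.00 = £552.50
Total territorial income tax: £4,514.60 + £552.50 = £5,067.10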